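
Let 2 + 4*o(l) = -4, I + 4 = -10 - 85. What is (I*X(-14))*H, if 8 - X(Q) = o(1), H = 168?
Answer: -158004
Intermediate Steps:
I = -99 (I = -4 + (-10 - 85) = -4 - 95 = -99)
o(l) = -3/2 (o(l) = -½ + (¼)*(-4) = -½ - 1 = -3/2)
X(Q) = 19/2 (X(Q) = 8 - 1*(-3/2) = 8 + 3/2 = 19/2)
(I*X(-14))*H = -99*19/2*168 = -1881/2*168 = -158004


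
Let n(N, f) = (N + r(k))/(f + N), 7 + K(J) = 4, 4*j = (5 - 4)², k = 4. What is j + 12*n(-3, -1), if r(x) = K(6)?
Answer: 73/4 ≈ 18.250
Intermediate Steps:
j = ¼ (j = (5 - 4)²/4 = (¼)*1² = (¼)*1 = ¼ ≈ 0.25000)
K(J) = -3 (K(J) = -7 + 4 = -3)
r(x) = -3
n(N, f) = (-3 + N)/(N + f) (n(N, f) = (N - 3)/(f + N) = (-3 + N)/(N + f))
j + 12*n(-3, -1) = ¼ + 12*((-3 - 3)/(-3 - 1)) = ¼ + 12*(-6/(-4)) = ¼ + 12*(-¼*(-6)) = ¼ + 12*(3/2) = ¼ + 18 = 73/4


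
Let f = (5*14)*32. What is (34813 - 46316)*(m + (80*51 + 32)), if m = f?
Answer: -73067056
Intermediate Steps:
f = 2240 (f = 70*32 = 2240)
m = 2240
(34813 - 46316)*(m + (80*51 + 32)) = (34813 - 46316)*(2240 + (80*51 + 32)) = -11503*(2240 + (4080 + 32)) = -11503*(2240 + 4112) = -11503*6352 = -73067056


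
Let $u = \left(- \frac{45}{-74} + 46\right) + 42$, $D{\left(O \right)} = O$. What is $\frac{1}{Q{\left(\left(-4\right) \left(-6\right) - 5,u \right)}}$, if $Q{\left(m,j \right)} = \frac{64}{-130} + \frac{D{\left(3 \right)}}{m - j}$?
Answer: $- \frac{111605}{59754} \approx -1.8677$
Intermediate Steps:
$u = \frac{6557}{74}$ ($u = \left(\left(-45\right) \left(- \frac{1}{74}\right) + 46\right) + 42 = \left(\frac{45}{74} + 46\right) + 42 = \frac{3449}{74} + 42 = \frac{6557}{74} \approx 88.608$)
$Q{\left(m,j \right)} = - \frac{32}{65} + \frac{3}{m - j}$ ($Q{\left(m,j \right)} = \frac{64}{-130} + \frac{3}{m - j} = 64 \left(- \frac{1}{130}\right) + \frac{3}{m - j} = - \frac{32}{65} + \frac{3}{m - j}$)
$\frac{1}{Q{\left(\left(-4\right) \left(-6\right) - 5,u \right)}} = \frac{1}{\frac{1}{65} \frac{1}{\frac{6557}{74} - \left(\left(-4\right) \left(-6\right) - 5\right)} \left(-195 - \frac{104912}{37} + 32 \left(\left(-4\right) \left(-6\right) - 5\right)\right)} = \frac{1}{\frac{1}{65} \frac{1}{\frac{6557}{74} - \left(24 - 5\right)} \left(-195 - \frac{104912}{37} + 32 \left(24 - 5\right)\right)} = \frac{1}{\frac{1}{65} \frac{1}{\frac{6557}{74} - 19} \left(-195 - \frac{104912}{37} + 32 \cdot 19\right)} = \frac{1}{\frac{1}{65} \frac{1}{\frac{6557}{74} - 19} \left(-195 - \frac{104912}{37} + 608\right)} = \frac{1}{\frac{1}{65} \frac{1}{\frac{5151}{74}} \left(- \frac{89631}{37}\right)} = \frac{1}{\frac{1}{65} \cdot \frac{74}{5151} \left(- \frac{89631}{37}\right)} = \frac{1}{- \frac{59754}{111605}} = - \frac{111605}{59754}$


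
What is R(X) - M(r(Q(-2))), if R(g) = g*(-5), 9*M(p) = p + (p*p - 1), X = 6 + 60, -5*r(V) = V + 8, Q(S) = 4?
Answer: -74309/225 ≈ -330.26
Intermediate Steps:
r(V) = -8/5 - V/5 (r(V) = -(V + 8)/5 = -(8 + V)/5 = -8/5 - V/5)
X = 66
M(p) = -1/9 + p/9 + p**2/9 (M(p) = (p + (p*p - 1))/9 = (p + (p**2 - 1))/9 = (p + (-1 + p**2))/9 = (-1 + p + p**2)/9 = -1/9 + p/9 + p**2/9)
R(g) = -5*g
R(X) - M(r(Q(-2))) = -5*66 - (-1/9 + (-8/5 - 1/5*4)/9 + (-8/5 - 1/5*4)**2/9) = -330 - (-1/9 + (-8/5 - 4/5)/9 + (-8/5 - 4/5)**2/9) = -330 - (-1/9 + (1/9)*(-12/5) + (-12/5)**2/9) = -330 - (-1/9 - 4/15 + (1/9)*(144/25)) = -330 - (-1/9 - 4/15 + 16/25) = -330 - 1*59/225 = -330 - 59/225 = -74309/225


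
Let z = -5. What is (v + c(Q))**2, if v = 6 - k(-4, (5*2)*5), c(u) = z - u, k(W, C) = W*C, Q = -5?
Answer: 42436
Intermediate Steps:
k(W, C) = C*W
c(u) = -5 - u
v = 206 (v = 6 - (5*2)*5*(-4) = 6 - 10*5*(-4) = 6 - 50*(-4) = 6 - 1*(-200) = 6 + 200 = 206)
(v + c(Q))**2 = (206 + (-5 - 1*(-5)))**2 = (206 + (-5 + 5))**2 = (206 + 0)**2 = 206**2 = 42436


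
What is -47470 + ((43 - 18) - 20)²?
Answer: -47445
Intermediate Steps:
-47470 + ((43 - 18) - 20)² = -47470 + (25 - 20)² = -47470 + 5² = -47470 + 25 = -47445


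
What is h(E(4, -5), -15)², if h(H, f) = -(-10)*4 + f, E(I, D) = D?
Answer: 625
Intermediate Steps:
h(H, f) = 40 + f (h(H, f) = -5*(-8) + f = 40 + f)
h(E(4, -5), -15)² = (40 - 15)² = 25² = 625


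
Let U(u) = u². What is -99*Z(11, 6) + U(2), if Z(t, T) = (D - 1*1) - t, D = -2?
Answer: 1390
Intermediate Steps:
Z(t, T) = -3 - t (Z(t, T) = (-2 - 1*1) - t = (-2 - 1) - t = -3 - t)
-99*Z(11, 6) + U(2) = -99*(-3 - 1*11) + 2² = -99*(-3 - 11) + 4 = -99*(-14) + 4 = 1386 + 4 = 1390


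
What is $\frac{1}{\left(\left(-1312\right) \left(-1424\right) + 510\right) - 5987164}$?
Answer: $- \frac{1}{4118366} \approx -2.4281 \cdot 10^{-7}$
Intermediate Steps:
$\frac{1}{\left(\left(-1312\right) \left(-1424\right) + 510\right) - 5987164} = \frac{1}{\left(1868288 + 510\right) - 5987164} = \frac{1}{1868798 - 5987164} = \frac{1}{-4118366} = - \frac{1}{4118366}$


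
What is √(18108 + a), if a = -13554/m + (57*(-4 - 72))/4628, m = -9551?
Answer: √2211293959675983507/11050507 ≈ 134.57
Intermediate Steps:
a = 5338245/11050507 (a = -13554/(-9551) + (57*(-4 - 72))/4628 = -13554*(-1/9551) + (57*(-76))*(1/4628) = 13554/9551 - 4332*1/4628 = 13554/9551 - 1083/1157 = 5338245/11050507 ≈ 0.48308)
√(18108 + a) = √(18108 + 5338245/11050507) = √(200107919001/11050507) = √2211293959675983507/11050507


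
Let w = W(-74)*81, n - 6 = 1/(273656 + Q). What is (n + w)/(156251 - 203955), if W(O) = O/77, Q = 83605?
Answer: 1976367775/1312293963288 ≈ 0.0015060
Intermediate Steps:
W(O) = O/77 (W(O) = O*(1/77) = O/77)
n = 2143567/357261 (n = 6 + 1/(273656 + 83605) = 6 + 1/357261 = 2143567/357261 ≈ 6.0000)
w = -5994/77 (w = ((1/77)*(-74))*81 = -74/77*81 = -5994/77 ≈ -77.844)
(n + w)/(156251 - 203955) = (2143567/357261 - 5994/77)/(156251 - 203955) = -1976367775/27509097/(-47704) = -1976367775/27509097*(-1/47704) = 1976367775/1312293963288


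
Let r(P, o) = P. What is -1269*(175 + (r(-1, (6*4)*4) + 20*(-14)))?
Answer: 134514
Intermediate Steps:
-1269*(175 + (r(-1, (6*4)*4) + 20*(-14))) = -1269*(175 + (-1 + 20*(-14))) = -1269*(175 + (-1 - 280)) = -1269*(175 - 281) = -1269*(-106) = 134514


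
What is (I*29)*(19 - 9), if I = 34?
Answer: 9860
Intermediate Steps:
(I*29)*(19 - 9) = (34*29)*(19 - 9) = 986*10 = 9860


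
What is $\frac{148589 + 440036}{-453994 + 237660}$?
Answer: $- \frac{588625}{216334} \approx -2.7209$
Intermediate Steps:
$\frac{148589 + 440036}{-453994 + 237660} = \frac{588625}{-216334} = 588625 \left(- \frac{1}{216334}\right) = - \frac{588625}{216334}$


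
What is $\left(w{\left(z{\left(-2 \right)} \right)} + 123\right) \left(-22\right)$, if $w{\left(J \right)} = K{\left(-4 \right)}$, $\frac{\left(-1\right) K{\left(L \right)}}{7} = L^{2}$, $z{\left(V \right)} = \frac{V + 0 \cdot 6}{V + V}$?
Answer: $-242$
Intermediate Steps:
$z{\left(V \right)} = \frac{1}{2}$ ($z{\left(V \right)} = \frac{V + 0}{2 V} = V \frac{1}{2 V} = \frac{1}{2}$)
$K{\left(L \right)} = - 7 L^{2}$
$w{\left(J \right)} = -112$ ($w{\left(J \right)} = - 7 \left(-4\right)^{2} = \left(-7\right) 16 = -112$)
$\left(w{\left(z{\left(-2 \right)} \right)} + 123\right) \left(-22\right) = \left(-112 + 123\right) \left(-22\right) = 11 \left(-22\right) = -242$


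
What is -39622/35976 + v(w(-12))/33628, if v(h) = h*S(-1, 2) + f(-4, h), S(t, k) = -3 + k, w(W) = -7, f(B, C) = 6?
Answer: -41623154/37806279 ≈ -1.1010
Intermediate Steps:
v(h) = 6 - h (v(h) = h*(-3 + 2) + 6 = h*(-1) + 6 = -h + 6 = 6 - h)
-39622/35976 + v(w(-12))/33628 = -39622/35976 + (6 - 1*(-7))/33628 = -39622*1/35976 + (6 + 7)*(1/33628) = -19811/17988 + 13*(1/33628) = -19811/17988 + 13/33628 = -41623154/37806279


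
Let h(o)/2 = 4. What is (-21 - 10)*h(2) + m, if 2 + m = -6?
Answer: -256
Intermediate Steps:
m = -8 (m = -2 - 6 = -8)
h(o) = 8 (h(o) = 2*4 = 8)
(-21 - 10)*h(2) + m = (-21 - 10)*8 - 8 = -31*8 - 8 = -248 - 8 = -256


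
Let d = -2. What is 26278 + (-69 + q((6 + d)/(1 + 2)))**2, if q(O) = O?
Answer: 277711/9 ≈ 30857.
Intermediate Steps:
26278 + (-69 + q((6 + d)/(1 + 2)))**2 = 26278 + (-69 + (6 - 2)/(1 + 2))**2 = 26278 + (-69 + 4/3)**2 = 26278 + (-203/3)**2 = 26278 + 41209/9 = 277711/9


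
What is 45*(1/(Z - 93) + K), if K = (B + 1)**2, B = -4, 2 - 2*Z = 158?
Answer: 7690/19 ≈ 404.74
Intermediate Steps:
Z = -78 (Z = 1 - 1/2*158 = 1 - 79 = -78)
K = 9 (K = (-4 + 1)**2 = (-3)**2 = 9)
45*(1/(Z - 93) + K) = 45*(1/(-78 - 93) + 9) = 45*(1/(-171) + 9) = 45*(-1/171 + 9) = 45*(1538/171) = 7690/19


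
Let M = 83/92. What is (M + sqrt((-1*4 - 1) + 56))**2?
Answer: 438553/8464 + 83*sqrt(51)/46 ≈ 64.700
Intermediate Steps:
M = 83/92 (M = 83*(1/92) = 83/92 ≈ 0.90217)
(M + sqrt((-1*4 - 1) + 56))**2 = (83/92 + sqrt((-1*4 - 1) + 56))**2 = (83/92 + sqrt((-4 - 1) + 56))**2 = (83/92 + sqrt(-5 + 56))**2 = (83/92 + sqrt(51))**2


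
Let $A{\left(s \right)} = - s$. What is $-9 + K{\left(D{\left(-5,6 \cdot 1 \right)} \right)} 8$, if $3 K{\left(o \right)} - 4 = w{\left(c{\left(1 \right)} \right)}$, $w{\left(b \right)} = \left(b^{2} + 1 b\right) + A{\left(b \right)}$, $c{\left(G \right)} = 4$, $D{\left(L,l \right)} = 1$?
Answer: $\frac{133}{3} \approx 44.333$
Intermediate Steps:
$w{\left(b \right)} = b^{2}$ ($w{\left(b \right)} = \left(b^{2} + 1 b\right) - b = \left(b^{2} + b\right) - b = \left(b + b^{2}\right) - b = b^{2}$)
$K{\left(o \right)} = \frac{20}{3}$ ($K{\left(o \right)} = \frac{4}{3} + \frac{4^{2}}{3} = \frac{4}{3} + \frac{1}{3} \cdot 16 = \frac{4}{3} + \frac{16}{3} = \frac{20}{3}$)
$-9 + K{\left(D{\left(-5,6 \cdot 1 \right)} \right)} 8 = -9 + \frac{20}{3} \cdot 8 = -9 + \frac{160}{3} = \frac{133}{3}$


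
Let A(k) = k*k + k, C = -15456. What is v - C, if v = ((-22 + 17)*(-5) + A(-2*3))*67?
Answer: 19141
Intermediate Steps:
A(k) = k + k**2 (A(k) = k**2 + k = k + k**2)
v = 3685 (v = ((-22 + 17)*(-5) + (-2*3)*(1 - 2*3))*67 = (-5*(-5) - 6*(1 - 6))*67 = (25 - 6*(-5))*67 = (25 + 30)*67 = 55*67 = 3685)
v - C = 3685 - 1*(-15456) = 3685 + 15456 = 19141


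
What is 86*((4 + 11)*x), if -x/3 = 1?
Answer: -3870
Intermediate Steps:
x = -3 (x = -3*1 = -3)
86*((4 + 11)*x) = 86*((4 + 11)*(-3)) = 86*(15*(-3)) = 86*(-45) = -3870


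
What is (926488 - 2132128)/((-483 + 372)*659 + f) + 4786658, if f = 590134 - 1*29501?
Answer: 583354495708/121871 ≈ 4.7867e+6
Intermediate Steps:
f = 560633 (f = 590134 - 29501 = 560633)
(926488 - 2132128)/((-483 + 372)*659 + f) + 4786658 = (926488 - 2132128)/((-483 + 372)*659 + 560633) + 4786658 = -1205640/(-111*659 + 560633) + 4786658 = -1205640/(-73149 + 560633) + 4786658 = -1205640/487484 + 4786658 = -1205640*1/487484 + 4786658 = -301410/121871 + 4786658 = 583354495708/121871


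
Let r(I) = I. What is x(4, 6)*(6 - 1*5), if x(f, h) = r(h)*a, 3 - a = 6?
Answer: -18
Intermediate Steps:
a = -3 (a = 3 - 1*6 = 3 - 6 = -3)
x(f, h) = -3*h (x(f, h) = h*(-3) = -3*h)
x(4, 6)*(6 - 1*5) = (-3*6)*(6 - 1*5) = -18*(6 - 5) = -18*1 = -18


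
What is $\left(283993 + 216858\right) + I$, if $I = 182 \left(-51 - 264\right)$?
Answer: $443521$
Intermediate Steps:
$I = -57330$ ($I = 182 \left(-315\right) = -57330$)
$\left(283993 + 216858\right) + I = \left(283993 + 216858\right) - 57330 = 500851 - 57330 = 443521$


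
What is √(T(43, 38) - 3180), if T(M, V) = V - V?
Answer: 2*I*√795 ≈ 56.391*I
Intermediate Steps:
T(M, V) = 0
√(T(43, 38) - 3180) = √(0 - 3180) = √(-3180) = 2*I*√795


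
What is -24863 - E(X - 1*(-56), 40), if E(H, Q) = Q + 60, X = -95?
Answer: -24963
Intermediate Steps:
E(H, Q) = 60 + Q
-24863 - E(X - 1*(-56), 40) = -24863 - (60 + 40) = -24863 - 1*100 = -24863 - 100 = -24963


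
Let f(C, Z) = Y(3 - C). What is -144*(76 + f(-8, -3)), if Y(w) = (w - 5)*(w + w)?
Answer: -29952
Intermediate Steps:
Y(w) = 2*w*(-5 + w) (Y(w) = (-5 + w)*(2*w) = 2*w*(-5 + w))
f(C, Z) = 2*(-2 - C)*(3 - C) (f(C, Z) = 2*(3 - C)*(-5 + (3 - C)) = 2*(3 - C)*(-2 - C) = 2*(-2 - C)*(3 - C))
-144*(76 + f(-8, -3)) = -144*(76 + 2*(-3 - 8)*(2 - 8)) = -144*(76 + 2*(-11)*(-6)) = -144*(76 + 132) = -144*208 = -29952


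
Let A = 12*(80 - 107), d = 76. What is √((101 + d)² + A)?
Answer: 3*√3445 ≈ 176.08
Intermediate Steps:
A = -324 (A = 12*(-27) = -324)
√((101 + d)² + A) = √((101 + 76)² - 324) = √(177² - 324) = √(31329 - 324) = √31005 = 3*√3445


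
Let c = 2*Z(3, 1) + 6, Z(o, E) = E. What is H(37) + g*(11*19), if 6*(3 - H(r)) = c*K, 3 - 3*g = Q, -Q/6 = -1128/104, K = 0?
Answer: -56182/13 ≈ -4321.7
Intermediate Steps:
Q = 846/13 (Q = -(-6768)/104 = -6*(-141/13) = 846/13 ≈ 65.077)
g = -269/13 (g = 1 - ⅓*846/13 = 1 - 282/13 = -269/13 ≈ -20.692)
c = 8 (c = 2*1 + 6 = 2 + 6 = 8)
H(r) = 3 (H(r) = 3 - 4*0/3 = 3 - ⅙*0 = 3 + 0 = 3)
H(37) + g*(11*19) = 3 - 2959*19/13 = 3 - 269/13*209 = 3 - 56221/13 = -56182/13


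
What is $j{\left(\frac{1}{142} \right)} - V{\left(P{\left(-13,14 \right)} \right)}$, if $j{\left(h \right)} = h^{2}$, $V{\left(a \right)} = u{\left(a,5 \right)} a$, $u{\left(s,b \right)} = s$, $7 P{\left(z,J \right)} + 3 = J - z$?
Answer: $- \frac{11614415}{988036} \approx -11.755$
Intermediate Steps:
$P{\left(z,J \right)} = - \frac{3}{7} - \frac{z}{7} + \frac{J}{7}$ ($P{\left(z,J \right)} = - \frac{3}{7} + \frac{J - z}{7} = - \frac{3}{7} + \left(- \frac{z}{7} + \frac{J}{7}\right) = - \frac{3}{7} - \frac{z}{7} + \frac{J}{7}$)
$V{\left(a \right)} = a^{2}$ ($V{\left(a \right)} = a a = a^{2}$)
$j{\left(\frac{1}{142} \right)} - V{\left(P{\left(-13,14 \right)} \right)} = \left(\frac{1}{142}\right)^{2} - \left(- \frac{3}{7} - - \frac{13}{7} + \frac{1}{7} \cdot 14\right)^{2} = \left(\frac{1}{142}\right)^{2} - \left(- \frac{3}{7} + \frac{13}{7} + 2\right)^{2} = \frac{1}{20164} - \left(\frac{24}{7}\right)^{2} = \frac{1}{20164} - \frac{576}{49} = - \frac{11614415}{988036}$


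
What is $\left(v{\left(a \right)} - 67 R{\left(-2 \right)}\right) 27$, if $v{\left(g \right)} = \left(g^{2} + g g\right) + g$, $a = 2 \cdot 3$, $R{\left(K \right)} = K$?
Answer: $5724$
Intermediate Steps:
$a = 6$
$v{\left(g \right)} = g + 2 g^{2}$ ($v{\left(g \right)} = \left(g^{2} + g^{2}\right) + g = 2 g^{2} + g = g + 2 g^{2}$)
$\left(v{\left(a \right)} - 67 R{\left(-2 \right)}\right) 27 = \left(6 \left(1 + 2 \cdot 6\right) - -134\right) 27 = \left(6 \left(1 + 12\right) + 134\right) 27 = \left(6 \cdot 13 + 134\right) 27 = \left(78 + 134\right) 27 = 212 \cdot 27 = 5724$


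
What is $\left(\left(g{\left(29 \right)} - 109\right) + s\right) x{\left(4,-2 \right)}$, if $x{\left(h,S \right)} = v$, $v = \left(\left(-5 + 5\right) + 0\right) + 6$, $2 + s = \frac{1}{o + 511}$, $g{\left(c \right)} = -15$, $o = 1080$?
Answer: $- \frac{1202790}{1591} \approx -756.0$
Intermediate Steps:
$s = - \frac{3181}{1591}$ ($s = -2 + \frac{1}{1080 + 511} = -2 + \frac{1}{1591} = - \frac{3181}{1591} \approx -1.9994$)
$v = 6$ ($v = \left(0 + 0\right) + 6 = 0 + 6 = 6$)
$x{\left(h,S \right)} = 6$
$\left(\left(g{\left(29 \right)} - 109\right) + s\right) x{\left(4,-2 \right)} = \left(\left(-15 - 109\right) - \frac{3181}{1591}\right) 6 = \left(-124 - \frac{3181}{1591}\right) 6 = \left(- \frac{200465}{1591}\right) 6 = - \frac{1202790}{1591}$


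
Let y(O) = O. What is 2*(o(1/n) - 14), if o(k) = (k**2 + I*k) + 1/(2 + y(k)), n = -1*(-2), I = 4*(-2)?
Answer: -347/10 ≈ -34.700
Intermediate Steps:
I = -8
n = 2
o(k) = k**2 + 1/(2 + k) - 8*k (o(k) = (k**2 - 8*k) + 1/(2 + k) = k**2 + 1/(2 + k) - 8*k)
2*(o(1/n) - 14) = 2*((1 + (1/2)**3 - 16/2 - 6*(1/2)**2)/(2 + 1/2) - 14) = 2*((1 + (1/2)**3 - 16*1/2 - 6*(1/2)**2)/(2 + 1/2) - 14) = 2*((1 + 1/8 - 8 - 6*1/4)/(5/2) - 14) = 2*(2*(1 + 1/8 - 8 - 3/2)/5 - 14) = 2*((2/5)*(-67/8) - 14) = 2*(-67/20 - 14) = 2*(-347/20) = -347/10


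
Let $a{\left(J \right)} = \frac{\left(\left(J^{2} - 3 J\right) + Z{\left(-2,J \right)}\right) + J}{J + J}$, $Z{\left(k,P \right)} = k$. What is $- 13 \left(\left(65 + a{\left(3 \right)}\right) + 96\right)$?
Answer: $- \frac{12571}{6} \approx -2095.2$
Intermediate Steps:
$a{\left(J \right)} = \frac{-2 + J^{2} - 2 J}{2 J}$ ($a{\left(J \right)} = \frac{\left(\left(J^{2} - 3 J\right) - 2\right) + J}{J + J} = \frac{\left(-2 + J^{2} - 3 J\right) + J}{2 J} = \left(-2 + J^{2} - 2 J\right) \frac{1}{2 J} = \frac{-2 + J^{2} - 2 J}{2 J}$)
$- 13 \left(\left(65 + a{\left(3 \right)}\right) + 96\right) = - 13 \left(\left(65 - - \frac{1}{6}\right) + 96\right) = - 13 \left(\left(65 + \frac{1}{6}\right) + 96\right) = - 13 \left(\frac{391}{6} + 96\right) = \left(-13\right) \frac{967}{6} = - \frac{12571}{6}$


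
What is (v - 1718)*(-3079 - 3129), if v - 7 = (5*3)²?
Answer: 9225088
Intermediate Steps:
v = 232 (v = 7 + (5*3)² = 7 + 15² = 7 + 225 = 232)
(v - 1718)*(-3079 - 3129) = (232 - 1718)*(-3079 - 3129) = -1486*(-6208) = 9225088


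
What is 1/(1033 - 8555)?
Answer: -1/7522 ≈ -0.00013294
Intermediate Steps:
1/(1033 - 8555) = 1/(-7522) = -1/7522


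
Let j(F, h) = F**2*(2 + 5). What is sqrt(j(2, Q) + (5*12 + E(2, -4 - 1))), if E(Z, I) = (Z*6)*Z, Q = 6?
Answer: 4*sqrt(7) ≈ 10.583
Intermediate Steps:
j(F, h) = 7*F**2 (j(F, h) = F**2*7 = 7*F**2)
E(Z, I) = 6*Z**2 (E(Z, I) = (6*Z)*Z = 6*Z**2)
sqrt(j(2, Q) + (5*12 + E(2, -4 - 1))) = sqrt(7*2**2 + (5*12 + 6*2**2)) = sqrt(7*4 + (60 + 6*4)) = sqrt(28 + (60 + 24)) = sqrt(28 + 84) = sqrt(112) = 4*sqrt(7)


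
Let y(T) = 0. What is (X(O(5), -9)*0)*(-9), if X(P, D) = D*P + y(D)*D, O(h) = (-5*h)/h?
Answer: 0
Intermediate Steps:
O(h) = -5
X(P, D) = D*P (X(P, D) = D*P + 0*D = D*P + 0 = D*P)
(X(O(5), -9)*0)*(-9) = (-9*(-5)*0)*(-9) = (45*0)*(-9) = 0*(-9) = 0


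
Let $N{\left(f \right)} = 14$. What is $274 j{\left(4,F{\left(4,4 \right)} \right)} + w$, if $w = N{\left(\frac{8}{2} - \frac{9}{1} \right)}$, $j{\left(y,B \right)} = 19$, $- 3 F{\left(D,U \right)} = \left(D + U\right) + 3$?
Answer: $5220$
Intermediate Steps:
$F{\left(D,U \right)} = -1 - \frac{D}{3} - \frac{U}{3}$ ($F{\left(D,U \right)} = - \frac{\left(D + U\right) + 3}{3} = - \frac{3 + D + U}{3} = -1 - \frac{D}{3} - \frac{U}{3}$)
$w = 14$
$274 j{\left(4,F{\left(4,4 \right)} \right)} + w = 274 \cdot 19 + 14 = 5206 + 14 = 5220$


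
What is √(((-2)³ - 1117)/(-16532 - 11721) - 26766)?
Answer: 27*I*√29307882261/28253 ≈ 163.6*I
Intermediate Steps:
√(((-2)³ - 1117)/(-16532 - 11721) - 26766) = √((-8 - 1117)/(-28253) - 26766) = √(-1125*(-1/28253) - 26766) = √(1125/28253 - 26766) = √(-756218673/28253) = 27*I*√29307882261/28253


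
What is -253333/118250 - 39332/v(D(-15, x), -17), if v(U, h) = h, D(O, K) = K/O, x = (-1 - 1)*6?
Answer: 4646702339/2010250 ≈ 2311.5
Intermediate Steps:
x = -12 (x = -2*6 = -12)
-253333/118250 - 39332/v(D(-15, x), -17) = -253333/118250 - 39332/(-17) = -253333*1/118250 - 39332*(-1/17) = -253333/118250 + 39332/17 = 4646702339/2010250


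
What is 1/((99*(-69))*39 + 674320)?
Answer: 1/407911 ≈ 2.4515e-6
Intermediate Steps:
1/((99*(-69))*39 + 674320) = 1/(-6831*39 + 674320) = 1/(-266409 + 674320) = 1/407911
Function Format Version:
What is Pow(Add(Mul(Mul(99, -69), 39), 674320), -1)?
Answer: Rational(1, 407911) ≈ 2.4515e-6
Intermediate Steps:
Pow(Add(Mul(Mul(99, -69), 39), 674320), -1) = Pow(Add(Mul(-6831, 39), 674320), -1) = Pow(Add(-266409, 674320), -1) = Pow(407911, -1) = Rational(1, 407911)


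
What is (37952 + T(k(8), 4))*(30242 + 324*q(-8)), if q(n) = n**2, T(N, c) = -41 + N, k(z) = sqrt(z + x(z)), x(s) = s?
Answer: 1932830870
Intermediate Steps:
k(z) = sqrt(2)*sqrt(z) (k(z) = sqrt(z + z) = sqrt(2*z) = sqrt(2)*sqrt(z))
(37952 + T(k(8), 4))*(30242 + 324*q(-8)) = (37952 + (-41 + sqrt(2)*sqrt(8)))*(30242 + 324*(-8)**2) = (37952 + (-41 + sqrt(2)*(2*sqrt(2))))*(30242 + 324*64) = (37952 + (-41 + 4))*(30242 + 20736) = (37952 - 37)*50978 = 37915*50978 = 1932830870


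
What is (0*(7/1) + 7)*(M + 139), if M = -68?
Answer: 497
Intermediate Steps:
(0*(7/1) + 7)*(M + 139) = (0*(7/1) + 7)*(-68 + 139) = (0*(7*1) + 7)*71 = (0*7 + 7)*71 = (0 + 7)*71 = 7*71 = 497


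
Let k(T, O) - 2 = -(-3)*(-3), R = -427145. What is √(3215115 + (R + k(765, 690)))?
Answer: √2787963 ≈ 1669.7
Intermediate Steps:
k(T, O) = -7 (k(T, O) = 2 - (-3)*(-3) = 2 - 1*9 = 2 - 9 = -7)
√(3215115 + (R + k(765, 690))) = √(3215115 + (-427145 - 7)) = √(3215115 - 427152) = √2787963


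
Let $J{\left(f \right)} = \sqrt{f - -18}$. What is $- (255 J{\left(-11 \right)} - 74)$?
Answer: $74 - 255 \sqrt{7} \approx -600.67$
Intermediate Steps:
$J{\left(f \right)} = \sqrt{18 + f}$ ($J{\left(f \right)} = \sqrt{f + 18} = \sqrt{18 + f}$)
$- (255 J{\left(-11 \right)} - 74) = - (255 \sqrt{18 - 11} - 74) = - (255 \sqrt{7} - 74) = - (-74 + 255 \sqrt{7}) = 74 - 255 \sqrt{7}$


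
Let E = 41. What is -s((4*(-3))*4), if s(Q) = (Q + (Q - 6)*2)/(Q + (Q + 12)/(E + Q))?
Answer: -91/25 ≈ -3.6400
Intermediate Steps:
s(Q) = (-12 + 3*Q)/(Q + (12 + Q)/(41 + Q)) (s(Q) = (Q + (Q - 6)*2)/(Q + (Q + 12)/(41 + Q)) = (Q + (-6 + Q)*2)/(Q + (12 + Q)/(41 + Q)) = (Q + (-12 + 2*Q))/(Q + (12 + Q)/(41 + Q)) = (-12 + 3*Q)/(Q + (12 + Q)/(41 + Q)))
-s((4*(-3))*4) = -3*(-164 + ((4*(-3))*4)² + 37*((4*(-3))*4))/(12 + ((4*(-3))*4)² + 42*((4*(-3))*4)) = -3*(-164 + (-12*4)² + 37*(-12*4))/(12 + (-12*4)² + 42*(-12*4)) = -3*(-164 + (-48)² + 37*(-48))/(12 + (-48)² + 42*(-48)) = -3*(-164 + 2304 - 1776)/(12 + 2304 - 2016) = -3*364/300 = -1*91/25 = -91/25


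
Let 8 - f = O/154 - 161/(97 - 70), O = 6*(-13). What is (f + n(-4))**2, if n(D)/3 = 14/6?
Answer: 1992283225/4322241 ≈ 460.94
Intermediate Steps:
O = -78
f = 30082/2079 (f = 8 - (-78/154 - 161/(97 - 70)) = 8 - (-78*1/154 - 161/27) = 8 - (-39/77 - 161*1/27) = 8 - (-39/77 - 161/27) = 8 - 1*(-13450/2079) = 8 + 13450/2079 = 30082/2079 ≈ 14.469)
n(D) = 7 (n(D) = 3*(14/6) = 3*(14*(1/6)) = 3*(7/3) = 7)
(f + n(-4))**2 = (30082/2079 + 7)**2 = (44635/2079)**2 = 1992283225/4322241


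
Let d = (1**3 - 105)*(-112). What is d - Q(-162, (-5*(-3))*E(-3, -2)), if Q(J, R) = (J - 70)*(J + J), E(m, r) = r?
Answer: -63520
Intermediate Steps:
Q(J, R) = 2*J*(-70 + J) (Q(J, R) = (-70 + J)*(2*J) = 2*J*(-70 + J))
d = 11648 (d = (1 - 105)*(-112) = -104*(-112) = 11648)
d - Q(-162, (-5*(-3))*E(-3, -2)) = 11648 - 2*(-162)*(-70 - 162) = 11648 - 2*(-162)*(-232) = 11648 - 1*75168 = 11648 - 75168 = -63520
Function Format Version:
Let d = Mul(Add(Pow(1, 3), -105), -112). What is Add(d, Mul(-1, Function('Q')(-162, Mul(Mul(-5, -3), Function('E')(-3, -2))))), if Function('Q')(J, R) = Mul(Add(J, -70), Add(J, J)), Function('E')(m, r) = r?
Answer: -63520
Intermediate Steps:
Function('Q')(J, R) = Mul(2, J, Add(-70, J)) (Function('Q')(J, R) = Mul(Add(-70, J), Mul(2, J)) = Mul(2, J, Add(-70, J)))
d = 11648 (d = Mul(Add(1, -105), -112) = Mul(-104, -112) = 11648)
Add(d, Mul(-1, Function('Q')(-162, Mul(Mul(-5, -3), Function('E')(-3, -2))))) = Add(11648, Mul(-1, Mul(2, -162, Add(-70, -162)))) = Add(11648, Mul(-1, Mul(2, -162, -232))) = Add(11648, Mul(-1, 75168)) = Add(11648, -75168) = -63520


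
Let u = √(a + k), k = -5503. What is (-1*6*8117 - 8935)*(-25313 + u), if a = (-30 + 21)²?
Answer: 1458965381 - 57637*I*√5422 ≈ 1.459e+9 - 4.2441e+6*I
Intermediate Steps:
a = 81 (a = (-9)² = 81)
u = I*√5422 (u = √(81 - 5503) = √(-5422) = I*√5422 ≈ 73.634*I)
(-1*6*8117 - 8935)*(-25313 + u) = (-1*6*8117 - 8935)*(-25313 + I*√5422) = (-6*8117 - 8935)*(-25313 + I*√5422) = (-48702 - 8935)*(-25313 + I*√5422) = -57637*(-25313 + I*√5422) = 1458965381 - 57637*I*√5422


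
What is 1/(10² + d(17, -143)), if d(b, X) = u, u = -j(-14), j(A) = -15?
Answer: 1/115 ≈ 0.0086956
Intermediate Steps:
u = 15 (u = -1*(-15) = 15)
d(b, X) = 15
1/(10² + d(17, -143)) = 1/(10² + 15) = 1/(100 + 15) = 1/115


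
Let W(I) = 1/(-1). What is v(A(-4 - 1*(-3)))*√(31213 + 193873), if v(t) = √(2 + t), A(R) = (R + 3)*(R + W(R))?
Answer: 2*I*√112543 ≈ 670.95*I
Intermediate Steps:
W(I) = -1
A(R) = (-1 + R)*(3 + R) (A(R) = (R + 3)*(R - 1) = (3 + R)*(-1 + R) = (-1 + R)*(3 + R))
v(A(-4 - 1*(-3)))*√(31213 + 193873) = √(2 + (-3 + (-4 - 1*(-3))² + 2*(-4 - 1*(-3))))*√(31213 + 193873) = √(2 + (-3 + (-4 + 3)² + 2*(-4 + 3)))*√225086 = √(2 + (-3 + (-1)² + 2*(-1)))*√225086 = √(2 + (-3 + 1 - 2))*√225086 = √(2 - 4)*√225086 = √(-2)*√225086 = (I*√2)*√225086 = 2*I*√112543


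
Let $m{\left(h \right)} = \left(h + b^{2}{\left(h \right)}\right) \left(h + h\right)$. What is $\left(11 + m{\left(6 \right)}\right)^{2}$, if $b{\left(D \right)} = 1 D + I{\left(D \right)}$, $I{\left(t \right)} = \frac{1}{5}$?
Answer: $\frac{185150449}{625} \approx 2.9624 \cdot 10^{5}$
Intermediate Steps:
$I{\left(t \right)} = \frac{1}{5}$
$b{\left(D \right)} = \frac{1}{5} + D$ ($b{\left(D \right)} = 1 D + \frac{1}{5} = D + \frac{1}{5} = \frac{1}{5} + D$)
$m{\left(h \right)} = 2 h \left(h + \left(\frac{1}{5} + h\right)^{2}\right)$ ($m{\left(h \right)} = \left(h + \left(\frac{1}{5} + h\right)^{2}\right) \left(h + h\right) = \left(h + \left(\frac{1}{5} + h\right)^{2}\right) 2 h = 2 h \left(h + \left(\frac{1}{5} + h\right)^{2}\right)$)
$\left(11 + m{\left(6 \right)}\right)^{2} = \left(11 + \frac{2}{25} \cdot 6 \left(\left(1 + 5 \cdot 6\right)^{2} + 25 \cdot 6\right)\right)^{2} = \left(11 + \frac{2}{25} \cdot 6 \left(\left(1 + 30\right)^{2} + 150\right)\right)^{2} = \left(11 + \frac{2}{25} \cdot 6 \left(31^{2} + 150\right)\right)^{2} = \left(11 + \frac{2}{25} \cdot 6 \left(961 + 150\right)\right)^{2} = \left(11 + \frac{2}{25} \cdot 6 \cdot 1111\right)^{2} = \left(11 + \frac{13332}{25}\right)^{2} = \left(\frac{13607}{25}\right)^{2} = \frac{185150449}{625}$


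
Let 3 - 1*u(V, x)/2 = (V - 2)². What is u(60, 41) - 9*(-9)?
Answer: -6641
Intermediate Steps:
u(V, x) = 6 - 2*(-2 + V)² (u(V, x) = 6 - 2*(V - 2)² = 6 - 2*(-2 + V)²)
u(60, 41) - 9*(-9) = (6 - 2*(-2 + 60)²) - 9*(-9) = (6 - 2*58²) - 1*(-81) = (6 - 2*3364) + 81 = (6 - 6728) + 81 = -6722 + 81 = -6641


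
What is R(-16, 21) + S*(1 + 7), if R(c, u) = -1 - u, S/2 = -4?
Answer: -86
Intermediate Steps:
S = -8 (S = 2*(-4) = -8)
R(-16, 21) + S*(1 + 7) = (-1 - 1*21) - 8*(1 + 7) = (-1 - 21) - 8*8 = -22 - 64 = -86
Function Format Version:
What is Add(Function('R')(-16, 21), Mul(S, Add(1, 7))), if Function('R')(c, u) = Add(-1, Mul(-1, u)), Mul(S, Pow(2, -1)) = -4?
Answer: -86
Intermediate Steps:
S = -8 (S = Mul(2, -4) = -8)
Add(Function('R')(-16, 21), Mul(S, Add(1, 7))) = Add(Add(-1, Mul(-1, 21)), Mul(-8, Add(1, 7))) = Add(Add(-1, -21), Mul(-8, 8)) = Add(-22, -64) = -86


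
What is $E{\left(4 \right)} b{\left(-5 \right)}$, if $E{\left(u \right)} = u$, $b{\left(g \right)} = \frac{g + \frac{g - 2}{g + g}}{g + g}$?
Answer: $\frac{43}{25} \approx 1.72$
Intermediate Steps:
$b{\left(g \right)} = \frac{g + \frac{-2 + g}{2 g}}{2 g}$
$E{\left(4 \right)} b{\left(-5 \right)} = 4 \frac{-2 - 5 + 2 \left(-5\right)^{2}}{4 \cdot 25} = 4 \cdot \frac{1}{4} \cdot \frac{1}{25} \left(-2 - 5 + 2 \cdot 25\right) = 4 \cdot \frac{1}{4} \cdot \frac{1}{25} \left(-2 - 5 + 50\right) = 4 \cdot \frac{1}{4} \cdot \frac{1}{25} \cdot 43 = 4 \cdot \frac{43}{100} = \frac{43}{25}$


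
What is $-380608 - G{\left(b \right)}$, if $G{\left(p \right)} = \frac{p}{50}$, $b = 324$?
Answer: $- \frac{9515362}{25} \approx -3.8061 \cdot 10^{5}$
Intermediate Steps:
$G{\left(p \right)} = \frac{p}{50}$ ($G{\left(p \right)} = p \frac{1}{50} = \frac{p}{50}$)
$-380608 - G{\left(b \right)} = -380608 - \frac{1}{50} \cdot 324 = -380608 - \frac{162}{25} = - \frac{9515362}{25}$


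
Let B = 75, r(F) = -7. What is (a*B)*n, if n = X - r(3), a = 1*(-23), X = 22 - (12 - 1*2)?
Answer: -32775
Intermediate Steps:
X = 12 (X = 22 - (12 - 2) = 22 - 1*10 = 22 - 10 = 12)
a = -23
n = 19 (n = 12 - 1*(-7) = 12 + 7 = 19)
(a*B)*n = -23*75*19 = -1725*19 = -32775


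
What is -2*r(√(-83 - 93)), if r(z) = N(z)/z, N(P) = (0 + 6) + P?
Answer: -2 + 3*I*√11/11 ≈ -2.0 + 0.90453*I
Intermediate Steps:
N(P) = 6 + P
r(z) = (6 + z)/z
-2*r(√(-83 - 93)) = -2*(6 + √(-83 - 93))/(√(-83 - 93)) = -2*(6 + √(-176))/(√(-176)) = -2*(6 + 4*I*√11)/(4*I*√11) = -2*(-I*√11/44)*(6 + 4*I*√11) = -(-1)*I*√11*(6 + 4*I*√11)/22 = I*√11*(6 + 4*I*√11)/22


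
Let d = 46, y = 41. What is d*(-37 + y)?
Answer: 184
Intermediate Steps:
d*(-37 + y) = 46*(-37 + 41) = 46*4 = 184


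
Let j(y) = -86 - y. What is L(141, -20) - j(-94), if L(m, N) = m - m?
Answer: -8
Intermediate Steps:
L(m, N) = 0
L(141, -20) - j(-94) = 0 - (-86 - 1*(-94)) = 0 - (-86 + 94) = 0 - 1*8 = 0 - 8 = -8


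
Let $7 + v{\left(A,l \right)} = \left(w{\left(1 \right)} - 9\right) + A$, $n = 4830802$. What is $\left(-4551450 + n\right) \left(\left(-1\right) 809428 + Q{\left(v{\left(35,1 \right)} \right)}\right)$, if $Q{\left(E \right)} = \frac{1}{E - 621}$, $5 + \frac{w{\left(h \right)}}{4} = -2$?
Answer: $- \frac{71226329296316}{315} \approx -2.2612 \cdot 10^{11}$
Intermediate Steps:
$w{\left(h \right)} = -28$ ($w{\left(h \right)} = -20 + 4 \left(-2\right) = -20 - 8 = -28$)
$v{\left(A,l \right)} = -44 + A$ ($v{\left(A,l \right)} = -7 + \left(\left(-28 - 9\right) + A\right) = -7 + \left(-37 + A\right) = -44 + A$)
$Q{\left(E \right)} = \frac{1}{-621 + E}$
$\left(-4551450 + n\right) \left(\left(-1\right) 809428 + Q{\left(v{\left(35,1 \right)} \right)}\right) = \left(-4551450 + 4830802\right) \left(\left(-1\right) 809428 + \frac{1}{-621 + \left(-44 + 35\right)}\right) = 279352 \left(-809428 + \frac{1}{-621 - 9}\right) = 279352 \left(-809428 + \frac{1}{-630}\right) = 279352 \left(-809428 - \frac{1}{630}\right) = 279352 \left(- \frac{509939641}{630}\right) = - \frac{71226329296316}{315}$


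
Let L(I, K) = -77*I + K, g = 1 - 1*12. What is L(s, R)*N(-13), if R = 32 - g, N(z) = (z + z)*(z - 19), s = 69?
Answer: -4384640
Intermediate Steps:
g = -11 (g = 1 - 12 = -11)
N(z) = 2*z*(-19 + z) (N(z) = (2*z)*(-19 + z) = 2*z*(-19 + z))
R = 43 (R = 32 - 1*(-11) = 32 + 11 = 43)
L(I, K) = K - 77*I
L(s, R)*N(-13) = (43 - 77*69)*(2*(-13)*(-19 - 13)) = (43 - 5313)*(2*(-13)*(-32)) = -5270*832 = -4384640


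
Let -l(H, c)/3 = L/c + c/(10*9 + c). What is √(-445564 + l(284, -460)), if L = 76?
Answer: I*√8067005912155/4255 ≈ 667.51*I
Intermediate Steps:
l(H, c) = -228/c - 3*c/(90 + c) (l(H, c) = -3*(76/c + c/(10*9 + c)) = -3*(76/c + c/(90 + c)) = -228/c - 3*c/(90 + c))
√(-445564 + l(284, -460)) = √(-445564 + 3*(-6840 - 1*(-460)² - 76*(-460))/(-460*(90 - 460))) = √(-445564 + 3*(-1/460)*(-6840 - 1*211600 + 34960)/(-370)) = √(-445564 + 3*(-1/460)*(-1/370)*(-6840 - 211600 + 34960)) = √(-445564 + 3*(-1/460)*(-1/370)*(-183480)) = √(-445564 - 13761/4255) = √(-1895888581/4255) = I*√8067005912155/4255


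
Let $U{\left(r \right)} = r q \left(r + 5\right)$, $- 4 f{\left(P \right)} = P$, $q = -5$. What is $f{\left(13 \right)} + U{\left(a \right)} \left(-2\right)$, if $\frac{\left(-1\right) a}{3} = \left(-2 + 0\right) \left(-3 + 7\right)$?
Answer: $\frac{27827}{4} \approx 6956.8$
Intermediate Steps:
$f{\left(P \right)} = - \frac{P}{4}$
$a = 24$ ($a = - 3 \left(-2 + 0\right) \left(-3 + 7\right) = - 3 \left(\left(-2\right) 4\right) = \left(-3\right) \left(-8\right) = 24$)
$U{\left(r \right)} = - 5 r \left(5 + r\right)$ ($U{\left(r \right)} = r \left(-5\right) \left(r + 5\right) = - 5 r \left(5 + r\right)$)
$f{\left(13 \right)} + U{\left(a \right)} \left(-2\right) = \left(- \frac{1}{4}\right) 13 + \left(-5\right) 24 \left(5 + 24\right) \left(-2\right) = - \frac{13}{4} + \left(-5\right) 24 \cdot 29 \left(-2\right) = - \frac{13}{4} - -6960 = - \frac{13}{4} + 6960 = \frac{27827}{4}$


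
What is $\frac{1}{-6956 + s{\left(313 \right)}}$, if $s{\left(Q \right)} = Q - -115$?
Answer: $- \frac{1}{6528} \approx -0.00015319$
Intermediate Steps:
$s{\left(Q \right)} = 115 + Q$ ($s{\left(Q \right)} = Q + 115 = 115 + Q$)
$\frac{1}{-6956 + s{\left(313 \right)}} = \frac{1}{-6956 + \left(115 + 313\right)} = \frac{1}{-6956 + 428} = \frac{1}{-6528} = - \frac{1}{6528}$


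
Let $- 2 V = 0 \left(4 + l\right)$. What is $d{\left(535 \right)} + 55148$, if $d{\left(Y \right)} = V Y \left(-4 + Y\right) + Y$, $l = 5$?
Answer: $55683$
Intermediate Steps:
$V = 0$ ($V = - \frac{0 \left(4 + 5\right)}{2} = - \frac{0 \cdot 9}{2} = \left(- \frac{1}{2}\right) 0 = 0$)
$d{\left(Y \right)} = Y$ ($d{\left(Y \right)} = 0 Y \left(-4 + Y\right) + Y = 0 + Y = Y$)
$d{\left(535 \right)} + 55148 = 535 + 55148 = 55683$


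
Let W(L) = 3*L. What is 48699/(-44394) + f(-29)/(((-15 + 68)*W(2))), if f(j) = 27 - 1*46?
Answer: -194402/168063 ≈ -1.1567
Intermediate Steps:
f(j) = -19 (f(j) = 27 - 46 = -19)
48699/(-44394) + f(-29)/(((-15 + 68)*W(2))) = 48699/(-44394) - 19*1/(6*(-15 + 68)) = 48699*(-1/44394) - 19/(53*6) = -2319/2114 - 19/318 = -194402/168063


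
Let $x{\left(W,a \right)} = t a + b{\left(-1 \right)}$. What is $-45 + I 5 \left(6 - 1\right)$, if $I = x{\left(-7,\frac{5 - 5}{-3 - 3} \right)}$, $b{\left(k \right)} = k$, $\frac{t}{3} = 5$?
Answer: $-70$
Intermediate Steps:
$t = 15$ ($t = 3 \cdot 5 = 15$)
$x{\left(W,a \right)} = -1 + 15 a$ ($x{\left(W,a \right)} = 15 a - 1 = -1 + 15 a$)
$I = -1$ ($I = -1 + 15 \frac{5 - 5}{-3 - 3} = -1 + 15 \frac{0}{-6} = -1 + 15 \cdot 0 \left(- \frac{1}{6}\right) = -1 + 15 \cdot 0 = -1 + 0 = -1$)
$-45 + I 5 \left(6 - 1\right) = -45 - 5 \left(6 - 1\right) = -45 - 5 \cdot 5 = -45 - 25 = -70$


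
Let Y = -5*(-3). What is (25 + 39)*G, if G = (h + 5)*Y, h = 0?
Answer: 4800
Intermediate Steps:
Y = 15
G = 75 (G = (0 + 5)*15 = 5*15 = 75)
(25 + 39)*G = (25 + 39)*75 = 64*75 = 4800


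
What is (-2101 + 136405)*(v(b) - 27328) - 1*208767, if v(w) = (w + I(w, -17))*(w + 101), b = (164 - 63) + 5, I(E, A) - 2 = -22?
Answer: -1279588671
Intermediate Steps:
I(E, A) = -20 (I(E, A) = 2 - 22 = -20)
b = 106 (b = 101 + 5 = 106)
v(w) = (-20 + w)*(101 + w) (v(w) = (w - 20)*(w + 101) = (-20 + w)*(101 + w))
(-2101 + 136405)*(v(b) - 27328) - 1*208767 = (-2101 + 136405)*((-2020 + 106² + 81*106) - 27328) - 1*208767 = 134304*((-2020 + 11236 + 8586) - 27328) - 208767 = 134304*(17802 - 27328) - 208767 = 134304*(-9526) - 208767 = -1279379904 - 208767 = -1279588671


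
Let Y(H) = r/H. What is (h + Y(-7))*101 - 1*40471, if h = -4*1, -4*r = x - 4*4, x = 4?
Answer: -286428/7 ≈ -40918.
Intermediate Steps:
r = 3 (r = -(4 - 4*4)/4 = -(4 - 16)/4 = -1/4*(-12) = 3)
Y(H) = 3/H
h = -4
(h + Y(-7))*101 - 1*40471 = (-4 + 3/(-7))*101 - 1*40471 = (-4 + 3*(-1/7))*101 - 40471 = (-4 - 3/7)*101 - 40471 = -31/7*101 - 40471 = -3131/7 - 40471 = -286428/7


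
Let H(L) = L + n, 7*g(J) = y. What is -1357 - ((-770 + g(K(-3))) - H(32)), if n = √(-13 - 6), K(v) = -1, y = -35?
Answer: -550 + I*√19 ≈ -550.0 + 4.3589*I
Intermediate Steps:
g(J) = -5 (g(J) = (⅐)*(-35) = -5)
n = I*√19 (n = √(-19) = I*√19 ≈ 4.3589*I)
H(L) = L + I*√19
-1357 - ((-770 + g(K(-3))) - H(32)) = -1357 - ((-770 - 5) - (32 + I*√19)) = -1357 - (-775 + (-32 - I*√19)) = -1357 - (-807 - I*√19) = -1357 + (807 + I*√19) = -550 + I*√19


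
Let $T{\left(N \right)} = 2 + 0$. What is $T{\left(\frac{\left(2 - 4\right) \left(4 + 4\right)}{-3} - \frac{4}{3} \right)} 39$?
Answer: $78$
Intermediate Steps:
$T{\left(N \right)} = 2$
$T{\left(\frac{\left(2 - 4\right) \left(4 + 4\right)}{-3} - \frac{4}{3} \right)} 39 = 2 \cdot 39 = 78$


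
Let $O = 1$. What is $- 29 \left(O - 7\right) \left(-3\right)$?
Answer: $-522$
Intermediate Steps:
$- 29 \left(O - 7\right) \left(-3\right) = - 29 \left(1 - 7\right) \left(-3\right) = \left(-29\right) \left(-6\right) \left(-3\right) = 174 \left(-3\right) = -522$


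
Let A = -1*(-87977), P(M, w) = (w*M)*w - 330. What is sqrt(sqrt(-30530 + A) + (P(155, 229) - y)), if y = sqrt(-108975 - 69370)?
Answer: sqrt(8128025 + 3*sqrt(6383) - I*sqrt(178345)) ≈ 2851.0 - 0.074*I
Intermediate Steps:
P(M, w) = -330 + M*w**2 (P(M, w) = (M*w)*w - 330 = M*w**2 - 330 = -330 + M*w**2)
y = I*sqrt(178345) (y = sqrt(-178345) = I*sqrt(178345) ≈ 422.31*I)
A = 87977
sqrt(sqrt(-30530 + A) + (P(155, 229) - y)) = sqrt(sqrt(-30530 + 87977) + ((-330 + 155*229**2) - I*sqrt(178345))) = sqrt(sqrt(57447) + ((-330 + 155*52441) - I*sqrt(178345))) = sqrt(3*sqrt(6383) + ((-330 + 8128355) - I*sqrt(178345))) = sqrt(3*sqrt(6383) + (8128025 - I*sqrt(178345))) = sqrt(8128025 + 3*sqrt(6383) - I*sqrt(178345))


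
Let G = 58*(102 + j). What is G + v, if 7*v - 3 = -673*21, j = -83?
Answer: -6416/7 ≈ -916.57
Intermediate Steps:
G = 1102 (G = 58*(102 - 83) = 58*19 = 1102)
v = -14130/7 (v = 3/7 + (-673*21)/7 = 3/7 + (⅐)*(-14133) = 3/7 - 2019 = -14130/7 ≈ -2018.6)
G + v = 1102 - 14130/7 = -6416/7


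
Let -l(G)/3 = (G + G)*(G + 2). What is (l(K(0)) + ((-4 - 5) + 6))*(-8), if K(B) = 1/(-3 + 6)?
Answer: 184/3 ≈ 61.333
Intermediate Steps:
K(B) = 1/3
l(G) = -6*G*(2 + G) (l(G) = -3*(G + G)*(G + 2) = -3*2*G*(2 + G) = -6*G*(2 + G))
(l(K(0)) + ((-4 - 5) + 6))*(-8) = (-6*1/3*(2 + 1/3) + ((-4 - 5) + 6))*(-8) = (-6*1/3*7/3 + (-9 + 6))*(-8) = (-14/3 - 3)*(-8) = -23/3*(-8) = 184/3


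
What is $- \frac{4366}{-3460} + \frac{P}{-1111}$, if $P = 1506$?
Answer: $- \frac{180067}{1922030} \approx -0.093686$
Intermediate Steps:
$- \frac{4366}{-3460} + \frac{P}{-1111} = - \frac{4366}{-3460} + \frac{1506}{-1111} = \left(-4366\right) \left(- \frac{1}{3460}\right) + 1506 \left(- \frac{1}{1111}\right) = \frac{2183}{1730} - \frac{1506}{1111} = - \frac{180067}{1922030}$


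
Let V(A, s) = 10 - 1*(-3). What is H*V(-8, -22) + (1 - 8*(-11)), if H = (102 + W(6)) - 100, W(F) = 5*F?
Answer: 505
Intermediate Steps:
V(A, s) = 13 (V(A, s) = 10 + 3 = 13)
H = 32 (H = (102 + 5*6) - 100 = (102 + 30) - 100 = 132 - 100 = 32)
H*V(-8, -22) + (1 - 8*(-11)) = 32*13 + (1 - 8*(-11)) = 416 + (1 + 88) = 416 + 89 = 505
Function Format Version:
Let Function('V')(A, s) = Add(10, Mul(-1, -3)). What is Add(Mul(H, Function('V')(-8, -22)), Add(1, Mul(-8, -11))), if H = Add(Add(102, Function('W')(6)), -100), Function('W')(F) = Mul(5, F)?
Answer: 505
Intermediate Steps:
Function('V')(A, s) = 13 (Function('V')(A, s) = Add(10, 3) = 13)
H = 32 (H = Add(Add(102, Mul(5, 6)), -100) = Add(Add(102, 30), -100) = Add(132, -100) = 32)
Add(Mul(H, Function('V')(-8, -22)), Add(1, Mul(-8, -11))) = Add(Mul(32, 13), Add(1, Mul(-8, -11))) = Add(416, Add(1, 88)) = Add(416, 89) = 505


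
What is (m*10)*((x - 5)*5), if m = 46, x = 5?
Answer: 0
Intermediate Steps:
(m*10)*((x - 5)*5) = (46*10)*((5 - 5)*5) = 460*(0*5) = 460*0 = 0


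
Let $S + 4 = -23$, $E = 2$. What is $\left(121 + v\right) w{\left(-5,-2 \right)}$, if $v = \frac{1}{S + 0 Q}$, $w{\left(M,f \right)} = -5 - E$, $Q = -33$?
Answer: $- \frac{22862}{27} \approx -846.74$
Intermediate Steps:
$S = -27$ ($S = -4 - 23 = -27$)
$w{\left(M,f \right)} = -7$ ($w{\left(M,f \right)} = -5 - 2 = -7$)
$v = - \frac{1}{27}$ ($v = \frac{1}{-27 + 0 \left(-33\right)} = \frac{1}{-27 + 0} = \frac{1}{-27} = - \frac{1}{27} \approx -0.037037$)
$\left(121 + v\right) w{\left(-5,-2 \right)} = \left(121 - \frac{1}{27}\right) \left(-7\right) = \frac{3266}{27} \left(-7\right) = - \frac{22862}{27}$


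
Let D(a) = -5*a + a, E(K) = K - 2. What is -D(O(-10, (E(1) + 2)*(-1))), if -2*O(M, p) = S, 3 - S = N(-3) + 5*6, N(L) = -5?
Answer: 44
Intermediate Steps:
E(K) = -2 + K
S = -22 (S = 3 - (-5 + 5*6) = 3 - (-5 + 30) = 3 - 1*25 = 3 - 25 = -22)
O(M, p) = 11 (O(M, p) = -½*(-22) = 11)
D(a) = -4*a
-D(O(-10, (E(1) + 2)*(-1))) = -(-4)*11 = -1*(-44) = 44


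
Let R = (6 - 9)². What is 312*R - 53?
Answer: 2755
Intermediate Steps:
R = 9 (R = (-3)² = 9)
312*R - 53 = 312*9 - 53 = 2808 - 53 = 2755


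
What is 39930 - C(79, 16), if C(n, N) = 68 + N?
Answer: 39846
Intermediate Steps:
39930 - C(79, 16) = 39930 - (68 + 16) = 39930 - 1*84 = 39930 - 84 = 39846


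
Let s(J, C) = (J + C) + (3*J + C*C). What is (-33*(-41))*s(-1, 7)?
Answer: 70356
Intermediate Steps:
s(J, C) = C + C² + 4*J (s(J, C) = (C + J) + (3*J + C²) = (C + J) + (C² + 3*J) = C + C² + 4*J)
(-33*(-41))*s(-1, 7) = (-33*(-41))*(7 + 7² + 4*(-1)) = 1353*(7 + 49 - 4) = 1353*52 = 70356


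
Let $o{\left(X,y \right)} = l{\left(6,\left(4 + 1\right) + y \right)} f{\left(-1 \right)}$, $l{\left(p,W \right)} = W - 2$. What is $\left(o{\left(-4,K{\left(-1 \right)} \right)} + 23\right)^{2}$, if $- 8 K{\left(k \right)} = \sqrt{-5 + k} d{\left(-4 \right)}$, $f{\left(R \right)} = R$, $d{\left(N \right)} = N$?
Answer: $\frac{\left(40 - i \sqrt{6}\right)^{2}}{4} \approx 398.5 - 48.99 i$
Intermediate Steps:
$l{\left(p,W \right)} = -2 + W$ ($l{\left(p,W \right)} = W - 2 = -2 + W$)
$K{\left(k \right)} = \frac{\sqrt{-5 + k}}{2}$ ($K{\left(k \right)} = - \frac{\sqrt{-5 + k} \left(-4\right)}{8} = - \frac{\left(-4\right) \sqrt{-5 + k}}{8} = \frac{\sqrt{-5 + k}}{2}$)
$o{\left(X,y \right)} = -3 - y$ ($o{\left(X,y \right)} = \left(-2 + \left(\left(4 + 1\right) + y\right)\right) \left(-1\right) = \left(-2 + \left(5 + y\right)\right) \left(-1\right) = \left(3 + y\right) \left(-1\right) = -3 - y$)
$\left(o{\left(-4,K{\left(-1 \right)} \right)} + 23\right)^{2} = \left(\left(-3 - \frac{\sqrt{-5 - 1}}{2}\right) + 23\right)^{2} = \left(\left(-3 - \frac{\sqrt{-6}}{2}\right) + 23\right)^{2} = \left(\left(-3 - \frac{i \sqrt{6}}{2}\right) + 23\right)^{2} = \left(20 - \frac{i \sqrt{6}}{2}\right)^{2}$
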